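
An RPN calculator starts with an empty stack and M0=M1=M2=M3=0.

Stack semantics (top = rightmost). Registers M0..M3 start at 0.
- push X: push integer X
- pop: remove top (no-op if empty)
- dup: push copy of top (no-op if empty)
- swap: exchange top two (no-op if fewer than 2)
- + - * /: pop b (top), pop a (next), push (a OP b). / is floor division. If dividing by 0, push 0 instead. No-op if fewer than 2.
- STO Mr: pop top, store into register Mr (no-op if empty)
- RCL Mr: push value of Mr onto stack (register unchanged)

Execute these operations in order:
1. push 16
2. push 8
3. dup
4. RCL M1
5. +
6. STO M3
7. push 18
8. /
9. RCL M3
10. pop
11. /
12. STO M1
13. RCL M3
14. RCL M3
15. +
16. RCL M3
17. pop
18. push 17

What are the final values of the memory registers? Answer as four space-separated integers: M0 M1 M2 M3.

Answer: 0 0 0 8

Derivation:
After op 1 (push 16): stack=[16] mem=[0,0,0,0]
After op 2 (push 8): stack=[16,8] mem=[0,0,0,0]
After op 3 (dup): stack=[16,8,8] mem=[0,0,0,0]
After op 4 (RCL M1): stack=[16,8,8,0] mem=[0,0,0,0]
After op 5 (+): stack=[16,8,8] mem=[0,0,0,0]
After op 6 (STO M3): stack=[16,8] mem=[0,0,0,8]
After op 7 (push 18): stack=[16,8,18] mem=[0,0,0,8]
After op 8 (/): stack=[16,0] mem=[0,0,0,8]
After op 9 (RCL M3): stack=[16,0,8] mem=[0,0,0,8]
After op 10 (pop): stack=[16,0] mem=[0,0,0,8]
After op 11 (/): stack=[0] mem=[0,0,0,8]
After op 12 (STO M1): stack=[empty] mem=[0,0,0,8]
After op 13 (RCL M3): stack=[8] mem=[0,0,0,8]
After op 14 (RCL M3): stack=[8,8] mem=[0,0,0,8]
After op 15 (+): stack=[16] mem=[0,0,0,8]
After op 16 (RCL M3): stack=[16,8] mem=[0,0,0,8]
After op 17 (pop): stack=[16] mem=[0,0,0,8]
After op 18 (push 17): stack=[16,17] mem=[0,0,0,8]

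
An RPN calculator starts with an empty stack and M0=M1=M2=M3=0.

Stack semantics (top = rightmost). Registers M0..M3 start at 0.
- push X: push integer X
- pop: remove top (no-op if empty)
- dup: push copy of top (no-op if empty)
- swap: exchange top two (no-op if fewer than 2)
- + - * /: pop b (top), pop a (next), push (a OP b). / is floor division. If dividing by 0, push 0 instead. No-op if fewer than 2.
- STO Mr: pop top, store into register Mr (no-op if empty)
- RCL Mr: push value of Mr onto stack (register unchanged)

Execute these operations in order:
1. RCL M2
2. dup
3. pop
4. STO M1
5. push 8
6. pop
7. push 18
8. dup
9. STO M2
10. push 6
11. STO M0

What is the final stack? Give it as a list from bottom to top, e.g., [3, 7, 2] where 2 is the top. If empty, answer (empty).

Answer: [18]

Derivation:
After op 1 (RCL M2): stack=[0] mem=[0,0,0,0]
After op 2 (dup): stack=[0,0] mem=[0,0,0,0]
After op 3 (pop): stack=[0] mem=[0,0,0,0]
After op 4 (STO M1): stack=[empty] mem=[0,0,0,0]
After op 5 (push 8): stack=[8] mem=[0,0,0,0]
After op 6 (pop): stack=[empty] mem=[0,0,0,0]
After op 7 (push 18): stack=[18] mem=[0,0,0,0]
After op 8 (dup): stack=[18,18] mem=[0,0,0,0]
After op 9 (STO M2): stack=[18] mem=[0,0,18,0]
After op 10 (push 6): stack=[18,6] mem=[0,0,18,0]
After op 11 (STO M0): stack=[18] mem=[6,0,18,0]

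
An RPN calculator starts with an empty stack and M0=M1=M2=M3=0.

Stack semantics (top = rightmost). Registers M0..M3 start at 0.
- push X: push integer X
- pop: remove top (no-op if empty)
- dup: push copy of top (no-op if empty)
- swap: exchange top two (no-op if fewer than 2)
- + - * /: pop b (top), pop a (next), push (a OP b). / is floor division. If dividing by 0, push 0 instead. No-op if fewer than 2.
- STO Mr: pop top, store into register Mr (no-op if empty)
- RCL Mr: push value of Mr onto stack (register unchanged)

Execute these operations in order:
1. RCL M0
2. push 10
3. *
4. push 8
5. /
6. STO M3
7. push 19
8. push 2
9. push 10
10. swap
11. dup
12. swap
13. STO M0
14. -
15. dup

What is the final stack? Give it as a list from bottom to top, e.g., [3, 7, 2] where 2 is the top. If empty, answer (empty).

After op 1 (RCL M0): stack=[0] mem=[0,0,0,0]
After op 2 (push 10): stack=[0,10] mem=[0,0,0,0]
After op 3 (*): stack=[0] mem=[0,0,0,0]
After op 4 (push 8): stack=[0,8] mem=[0,0,0,0]
After op 5 (/): stack=[0] mem=[0,0,0,0]
After op 6 (STO M3): stack=[empty] mem=[0,0,0,0]
After op 7 (push 19): stack=[19] mem=[0,0,0,0]
After op 8 (push 2): stack=[19,2] mem=[0,0,0,0]
After op 9 (push 10): stack=[19,2,10] mem=[0,0,0,0]
After op 10 (swap): stack=[19,10,2] mem=[0,0,0,0]
After op 11 (dup): stack=[19,10,2,2] mem=[0,0,0,0]
After op 12 (swap): stack=[19,10,2,2] mem=[0,0,0,0]
After op 13 (STO M0): stack=[19,10,2] mem=[2,0,0,0]
After op 14 (-): stack=[19,8] mem=[2,0,0,0]
After op 15 (dup): stack=[19,8,8] mem=[2,0,0,0]

Answer: [19, 8, 8]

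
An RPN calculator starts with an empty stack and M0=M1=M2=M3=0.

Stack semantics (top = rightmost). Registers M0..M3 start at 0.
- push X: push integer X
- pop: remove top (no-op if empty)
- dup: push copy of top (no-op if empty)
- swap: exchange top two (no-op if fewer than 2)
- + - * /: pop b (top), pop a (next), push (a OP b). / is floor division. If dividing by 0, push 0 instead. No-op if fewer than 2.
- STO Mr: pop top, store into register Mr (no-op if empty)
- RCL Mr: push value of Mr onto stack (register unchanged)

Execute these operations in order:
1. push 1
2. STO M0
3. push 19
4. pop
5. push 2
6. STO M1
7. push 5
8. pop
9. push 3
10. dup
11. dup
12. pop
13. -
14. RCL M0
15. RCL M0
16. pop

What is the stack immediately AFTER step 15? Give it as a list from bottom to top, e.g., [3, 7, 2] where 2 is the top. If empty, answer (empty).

After op 1 (push 1): stack=[1] mem=[0,0,0,0]
After op 2 (STO M0): stack=[empty] mem=[1,0,0,0]
After op 3 (push 19): stack=[19] mem=[1,0,0,0]
After op 4 (pop): stack=[empty] mem=[1,0,0,0]
After op 5 (push 2): stack=[2] mem=[1,0,0,0]
After op 6 (STO M1): stack=[empty] mem=[1,2,0,0]
After op 7 (push 5): stack=[5] mem=[1,2,0,0]
After op 8 (pop): stack=[empty] mem=[1,2,0,0]
After op 9 (push 3): stack=[3] mem=[1,2,0,0]
After op 10 (dup): stack=[3,3] mem=[1,2,0,0]
After op 11 (dup): stack=[3,3,3] mem=[1,2,0,0]
After op 12 (pop): stack=[3,3] mem=[1,2,0,0]
After op 13 (-): stack=[0] mem=[1,2,0,0]
After op 14 (RCL M0): stack=[0,1] mem=[1,2,0,0]
After op 15 (RCL M0): stack=[0,1,1] mem=[1,2,0,0]

[0, 1, 1]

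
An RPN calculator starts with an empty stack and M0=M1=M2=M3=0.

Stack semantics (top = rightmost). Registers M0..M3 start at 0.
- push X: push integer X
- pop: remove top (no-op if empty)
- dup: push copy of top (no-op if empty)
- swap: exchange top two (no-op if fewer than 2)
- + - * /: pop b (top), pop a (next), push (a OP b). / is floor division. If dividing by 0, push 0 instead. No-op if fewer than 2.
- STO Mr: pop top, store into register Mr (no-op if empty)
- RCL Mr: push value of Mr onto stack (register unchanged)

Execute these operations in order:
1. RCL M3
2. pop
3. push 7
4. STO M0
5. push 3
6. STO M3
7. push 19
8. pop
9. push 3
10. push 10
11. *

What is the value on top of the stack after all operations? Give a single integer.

After op 1 (RCL M3): stack=[0] mem=[0,0,0,0]
After op 2 (pop): stack=[empty] mem=[0,0,0,0]
After op 3 (push 7): stack=[7] mem=[0,0,0,0]
After op 4 (STO M0): stack=[empty] mem=[7,0,0,0]
After op 5 (push 3): stack=[3] mem=[7,0,0,0]
After op 6 (STO M3): stack=[empty] mem=[7,0,0,3]
After op 7 (push 19): stack=[19] mem=[7,0,0,3]
After op 8 (pop): stack=[empty] mem=[7,0,0,3]
After op 9 (push 3): stack=[3] mem=[7,0,0,3]
After op 10 (push 10): stack=[3,10] mem=[7,0,0,3]
After op 11 (*): stack=[30] mem=[7,0,0,3]

Answer: 30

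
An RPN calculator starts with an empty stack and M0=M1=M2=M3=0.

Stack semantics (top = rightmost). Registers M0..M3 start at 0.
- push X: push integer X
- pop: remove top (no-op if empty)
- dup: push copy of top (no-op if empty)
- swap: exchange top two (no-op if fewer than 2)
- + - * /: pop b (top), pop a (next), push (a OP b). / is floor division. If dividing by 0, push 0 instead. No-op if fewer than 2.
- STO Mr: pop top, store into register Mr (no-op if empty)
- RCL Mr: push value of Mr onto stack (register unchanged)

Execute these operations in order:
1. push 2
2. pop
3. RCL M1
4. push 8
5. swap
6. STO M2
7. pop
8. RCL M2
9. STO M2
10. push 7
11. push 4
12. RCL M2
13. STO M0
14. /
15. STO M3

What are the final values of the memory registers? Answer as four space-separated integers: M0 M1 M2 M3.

After op 1 (push 2): stack=[2] mem=[0,0,0,0]
After op 2 (pop): stack=[empty] mem=[0,0,0,0]
After op 3 (RCL M1): stack=[0] mem=[0,0,0,0]
After op 4 (push 8): stack=[0,8] mem=[0,0,0,0]
After op 5 (swap): stack=[8,0] mem=[0,0,0,0]
After op 6 (STO M2): stack=[8] mem=[0,0,0,0]
After op 7 (pop): stack=[empty] mem=[0,0,0,0]
After op 8 (RCL M2): stack=[0] mem=[0,0,0,0]
After op 9 (STO M2): stack=[empty] mem=[0,0,0,0]
After op 10 (push 7): stack=[7] mem=[0,0,0,0]
After op 11 (push 4): stack=[7,4] mem=[0,0,0,0]
After op 12 (RCL M2): stack=[7,4,0] mem=[0,0,0,0]
After op 13 (STO M0): stack=[7,4] mem=[0,0,0,0]
After op 14 (/): stack=[1] mem=[0,0,0,0]
After op 15 (STO M3): stack=[empty] mem=[0,0,0,1]

Answer: 0 0 0 1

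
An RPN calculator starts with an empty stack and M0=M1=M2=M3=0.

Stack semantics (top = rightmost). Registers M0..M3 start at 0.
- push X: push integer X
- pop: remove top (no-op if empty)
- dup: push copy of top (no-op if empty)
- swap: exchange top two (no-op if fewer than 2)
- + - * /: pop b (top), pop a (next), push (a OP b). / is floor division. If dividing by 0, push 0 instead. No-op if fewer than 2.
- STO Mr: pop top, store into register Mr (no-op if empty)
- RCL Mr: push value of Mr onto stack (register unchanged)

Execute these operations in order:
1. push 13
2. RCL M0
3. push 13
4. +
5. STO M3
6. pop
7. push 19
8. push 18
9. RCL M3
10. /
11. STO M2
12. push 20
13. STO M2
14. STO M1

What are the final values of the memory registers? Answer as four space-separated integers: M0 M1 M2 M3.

Answer: 0 19 20 13

Derivation:
After op 1 (push 13): stack=[13] mem=[0,0,0,0]
After op 2 (RCL M0): stack=[13,0] mem=[0,0,0,0]
After op 3 (push 13): stack=[13,0,13] mem=[0,0,0,0]
After op 4 (+): stack=[13,13] mem=[0,0,0,0]
After op 5 (STO M3): stack=[13] mem=[0,0,0,13]
After op 6 (pop): stack=[empty] mem=[0,0,0,13]
After op 7 (push 19): stack=[19] mem=[0,0,0,13]
After op 8 (push 18): stack=[19,18] mem=[0,0,0,13]
After op 9 (RCL M3): stack=[19,18,13] mem=[0,0,0,13]
After op 10 (/): stack=[19,1] mem=[0,0,0,13]
After op 11 (STO M2): stack=[19] mem=[0,0,1,13]
After op 12 (push 20): stack=[19,20] mem=[0,0,1,13]
After op 13 (STO M2): stack=[19] mem=[0,0,20,13]
After op 14 (STO M1): stack=[empty] mem=[0,19,20,13]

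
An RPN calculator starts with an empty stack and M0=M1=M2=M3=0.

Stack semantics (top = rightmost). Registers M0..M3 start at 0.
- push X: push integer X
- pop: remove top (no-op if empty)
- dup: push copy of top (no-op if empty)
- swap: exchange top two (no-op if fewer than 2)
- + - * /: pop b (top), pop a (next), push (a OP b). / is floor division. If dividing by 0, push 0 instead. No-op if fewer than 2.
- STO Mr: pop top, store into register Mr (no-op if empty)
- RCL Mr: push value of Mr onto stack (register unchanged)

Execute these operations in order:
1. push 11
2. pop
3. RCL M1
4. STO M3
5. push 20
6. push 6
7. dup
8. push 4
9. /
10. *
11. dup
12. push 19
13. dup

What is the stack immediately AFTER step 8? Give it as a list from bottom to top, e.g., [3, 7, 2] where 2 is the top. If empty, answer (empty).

After op 1 (push 11): stack=[11] mem=[0,0,0,0]
After op 2 (pop): stack=[empty] mem=[0,0,0,0]
After op 3 (RCL M1): stack=[0] mem=[0,0,0,0]
After op 4 (STO M3): stack=[empty] mem=[0,0,0,0]
After op 5 (push 20): stack=[20] mem=[0,0,0,0]
After op 6 (push 6): stack=[20,6] mem=[0,0,0,0]
After op 7 (dup): stack=[20,6,6] mem=[0,0,0,0]
After op 8 (push 4): stack=[20,6,6,4] mem=[0,0,0,0]

[20, 6, 6, 4]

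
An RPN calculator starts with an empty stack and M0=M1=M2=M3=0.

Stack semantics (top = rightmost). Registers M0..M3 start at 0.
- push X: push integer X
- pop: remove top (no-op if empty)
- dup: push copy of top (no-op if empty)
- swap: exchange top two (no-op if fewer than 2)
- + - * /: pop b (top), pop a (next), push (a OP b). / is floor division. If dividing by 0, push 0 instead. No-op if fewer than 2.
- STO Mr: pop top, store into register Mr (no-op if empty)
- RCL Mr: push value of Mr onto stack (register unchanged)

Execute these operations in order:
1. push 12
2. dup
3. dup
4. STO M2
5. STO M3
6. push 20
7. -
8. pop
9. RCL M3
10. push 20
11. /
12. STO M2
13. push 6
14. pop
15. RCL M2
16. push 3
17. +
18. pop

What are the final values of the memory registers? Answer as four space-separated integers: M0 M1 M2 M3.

After op 1 (push 12): stack=[12] mem=[0,0,0,0]
After op 2 (dup): stack=[12,12] mem=[0,0,0,0]
After op 3 (dup): stack=[12,12,12] mem=[0,0,0,0]
After op 4 (STO M2): stack=[12,12] mem=[0,0,12,0]
After op 5 (STO M3): stack=[12] mem=[0,0,12,12]
After op 6 (push 20): stack=[12,20] mem=[0,0,12,12]
After op 7 (-): stack=[-8] mem=[0,0,12,12]
After op 8 (pop): stack=[empty] mem=[0,0,12,12]
After op 9 (RCL M3): stack=[12] mem=[0,0,12,12]
After op 10 (push 20): stack=[12,20] mem=[0,0,12,12]
After op 11 (/): stack=[0] mem=[0,0,12,12]
After op 12 (STO M2): stack=[empty] mem=[0,0,0,12]
After op 13 (push 6): stack=[6] mem=[0,0,0,12]
After op 14 (pop): stack=[empty] mem=[0,0,0,12]
After op 15 (RCL M2): stack=[0] mem=[0,0,0,12]
After op 16 (push 3): stack=[0,3] mem=[0,0,0,12]
After op 17 (+): stack=[3] mem=[0,0,0,12]
After op 18 (pop): stack=[empty] mem=[0,0,0,12]

Answer: 0 0 0 12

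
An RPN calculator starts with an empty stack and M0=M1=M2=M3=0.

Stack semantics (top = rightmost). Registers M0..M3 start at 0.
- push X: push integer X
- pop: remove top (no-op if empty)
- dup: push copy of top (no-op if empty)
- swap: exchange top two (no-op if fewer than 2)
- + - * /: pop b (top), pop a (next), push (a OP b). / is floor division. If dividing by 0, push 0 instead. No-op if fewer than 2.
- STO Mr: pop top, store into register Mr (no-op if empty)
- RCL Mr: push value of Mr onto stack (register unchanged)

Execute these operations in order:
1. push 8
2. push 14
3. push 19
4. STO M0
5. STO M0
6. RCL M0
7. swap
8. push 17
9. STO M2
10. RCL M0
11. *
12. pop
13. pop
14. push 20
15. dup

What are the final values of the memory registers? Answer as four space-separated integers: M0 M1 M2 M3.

Answer: 14 0 17 0

Derivation:
After op 1 (push 8): stack=[8] mem=[0,0,0,0]
After op 2 (push 14): stack=[8,14] mem=[0,0,0,0]
After op 3 (push 19): stack=[8,14,19] mem=[0,0,0,0]
After op 4 (STO M0): stack=[8,14] mem=[19,0,0,0]
After op 5 (STO M0): stack=[8] mem=[14,0,0,0]
After op 6 (RCL M0): stack=[8,14] mem=[14,0,0,0]
After op 7 (swap): stack=[14,8] mem=[14,0,0,0]
After op 8 (push 17): stack=[14,8,17] mem=[14,0,0,0]
After op 9 (STO M2): stack=[14,8] mem=[14,0,17,0]
After op 10 (RCL M0): stack=[14,8,14] mem=[14,0,17,0]
After op 11 (*): stack=[14,112] mem=[14,0,17,0]
After op 12 (pop): stack=[14] mem=[14,0,17,0]
After op 13 (pop): stack=[empty] mem=[14,0,17,0]
After op 14 (push 20): stack=[20] mem=[14,0,17,0]
After op 15 (dup): stack=[20,20] mem=[14,0,17,0]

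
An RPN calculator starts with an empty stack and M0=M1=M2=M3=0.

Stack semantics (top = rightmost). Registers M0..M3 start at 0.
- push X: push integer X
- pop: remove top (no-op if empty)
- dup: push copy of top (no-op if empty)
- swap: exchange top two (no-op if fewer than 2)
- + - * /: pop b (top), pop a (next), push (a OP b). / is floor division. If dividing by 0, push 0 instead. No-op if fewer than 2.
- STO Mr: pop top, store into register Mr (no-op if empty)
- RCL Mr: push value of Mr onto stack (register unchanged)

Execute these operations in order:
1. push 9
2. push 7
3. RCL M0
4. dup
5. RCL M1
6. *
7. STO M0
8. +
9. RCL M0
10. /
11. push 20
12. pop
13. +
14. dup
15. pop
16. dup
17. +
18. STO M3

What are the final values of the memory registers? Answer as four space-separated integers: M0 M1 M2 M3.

After op 1 (push 9): stack=[9] mem=[0,0,0,0]
After op 2 (push 7): stack=[9,7] mem=[0,0,0,0]
After op 3 (RCL M0): stack=[9,7,0] mem=[0,0,0,0]
After op 4 (dup): stack=[9,7,0,0] mem=[0,0,0,0]
After op 5 (RCL M1): stack=[9,7,0,0,0] mem=[0,0,0,0]
After op 6 (*): stack=[9,7,0,0] mem=[0,0,0,0]
After op 7 (STO M0): stack=[9,7,0] mem=[0,0,0,0]
After op 8 (+): stack=[9,7] mem=[0,0,0,0]
After op 9 (RCL M0): stack=[9,7,0] mem=[0,0,0,0]
After op 10 (/): stack=[9,0] mem=[0,0,0,0]
After op 11 (push 20): stack=[9,0,20] mem=[0,0,0,0]
After op 12 (pop): stack=[9,0] mem=[0,0,0,0]
After op 13 (+): stack=[9] mem=[0,0,0,0]
After op 14 (dup): stack=[9,9] mem=[0,0,0,0]
After op 15 (pop): stack=[9] mem=[0,0,0,0]
After op 16 (dup): stack=[9,9] mem=[0,0,0,0]
After op 17 (+): stack=[18] mem=[0,0,0,0]
After op 18 (STO M3): stack=[empty] mem=[0,0,0,18]

Answer: 0 0 0 18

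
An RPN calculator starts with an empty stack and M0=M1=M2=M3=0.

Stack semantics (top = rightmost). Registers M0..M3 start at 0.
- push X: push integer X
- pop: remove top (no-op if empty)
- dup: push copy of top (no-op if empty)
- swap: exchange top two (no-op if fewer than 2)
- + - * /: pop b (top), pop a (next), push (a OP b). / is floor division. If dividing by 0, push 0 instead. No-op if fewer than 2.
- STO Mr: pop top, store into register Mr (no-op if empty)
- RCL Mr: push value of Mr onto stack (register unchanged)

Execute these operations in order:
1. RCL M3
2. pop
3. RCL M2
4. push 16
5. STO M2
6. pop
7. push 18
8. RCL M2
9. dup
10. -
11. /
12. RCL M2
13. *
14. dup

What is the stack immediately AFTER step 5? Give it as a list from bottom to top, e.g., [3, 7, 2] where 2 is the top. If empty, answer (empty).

After op 1 (RCL M3): stack=[0] mem=[0,0,0,0]
After op 2 (pop): stack=[empty] mem=[0,0,0,0]
After op 3 (RCL M2): stack=[0] mem=[0,0,0,0]
After op 4 (push 16): stack=[0,16] mem=[0,0,0,0]
After op 5 (STO M2): stack=[0] mem=[0,0,16,0]

[0]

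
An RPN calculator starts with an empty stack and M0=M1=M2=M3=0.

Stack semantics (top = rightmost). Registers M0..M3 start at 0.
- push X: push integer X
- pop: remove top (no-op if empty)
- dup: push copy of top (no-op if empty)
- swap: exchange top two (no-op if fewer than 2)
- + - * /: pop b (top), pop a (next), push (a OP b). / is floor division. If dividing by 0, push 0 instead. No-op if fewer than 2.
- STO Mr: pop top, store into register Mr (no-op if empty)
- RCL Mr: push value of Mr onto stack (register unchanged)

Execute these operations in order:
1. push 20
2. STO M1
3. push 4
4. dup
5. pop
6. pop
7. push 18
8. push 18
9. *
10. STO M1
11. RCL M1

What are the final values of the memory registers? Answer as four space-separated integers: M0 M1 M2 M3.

Answer: 0 324 0 0

Derivation:
After op 1 (push 20): stack=[20] mem=[0,0,0,0]
After op 2 (STO M1): stack=[empty] mem=[0,20,0,0]
After op 3 (push 4): stack=[4] mem=[0,20,0,0]
After op 4 (dup): stack=[4,4] mem=[0,20,0,0]
After op 5 (pop): stack=[4] mem=[0,20,0,0]
After op 6 (pop): stack=[empty] mem=[0,20,0,0]
After op 7 (push 18): stack=[18] mem=[0,20,0,0]
After op 8 (push 18): stack=[18,18] mem=[0,20,0,0]
After op 9 (*): stack=[324] mem=[0,20,0,0]
After op 10 (STO M1): stack=[empty] mem=[0,324,0,0]
After op 11 (RCL M1): stack=[324] mem=[0,324,0,0]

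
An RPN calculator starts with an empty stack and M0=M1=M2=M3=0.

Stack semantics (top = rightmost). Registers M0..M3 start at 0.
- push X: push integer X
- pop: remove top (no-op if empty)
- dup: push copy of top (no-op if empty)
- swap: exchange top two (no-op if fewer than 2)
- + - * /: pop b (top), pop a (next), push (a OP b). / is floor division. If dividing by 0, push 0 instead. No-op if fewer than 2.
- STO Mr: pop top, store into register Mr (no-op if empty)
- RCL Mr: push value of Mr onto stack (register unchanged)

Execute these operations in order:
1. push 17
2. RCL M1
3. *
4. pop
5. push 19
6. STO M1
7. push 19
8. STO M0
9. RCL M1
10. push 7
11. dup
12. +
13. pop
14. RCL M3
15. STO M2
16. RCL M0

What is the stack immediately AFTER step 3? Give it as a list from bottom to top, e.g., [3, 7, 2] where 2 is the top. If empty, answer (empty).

After op 1 (push 17): stack=[17] mem=[0,0,0,0]
After op 2 (RCL M1): stack=[17,0] mem=[0,0,0,0]
After op 3 (*): stack=[0] mem=[0,0,0,0]

[0]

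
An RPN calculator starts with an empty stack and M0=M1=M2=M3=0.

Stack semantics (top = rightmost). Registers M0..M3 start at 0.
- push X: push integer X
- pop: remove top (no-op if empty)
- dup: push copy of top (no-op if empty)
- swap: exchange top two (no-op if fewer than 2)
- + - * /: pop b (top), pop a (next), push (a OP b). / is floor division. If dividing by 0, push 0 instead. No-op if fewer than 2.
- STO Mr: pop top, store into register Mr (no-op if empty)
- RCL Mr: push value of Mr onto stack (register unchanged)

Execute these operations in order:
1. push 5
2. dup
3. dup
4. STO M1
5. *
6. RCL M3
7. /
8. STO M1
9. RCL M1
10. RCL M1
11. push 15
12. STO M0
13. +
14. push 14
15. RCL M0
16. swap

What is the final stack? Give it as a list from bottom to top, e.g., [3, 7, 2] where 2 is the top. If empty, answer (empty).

Answer: [0, 15, 14]

Derivation:
After op 1 (push 5): stack=[5] mem=[0,0,0,0]
After op 2 (dup): stack=[5,5] mem=[0,0,0,0]
After op 3 (dup): stack=[5,5,5] mem=[0,0,0,0]
After op 4 (STO M1): stack=[5,5] mem=[0,5,0,0]
After op 5 (*): stack=[25] mem=[0,5,0,0]
After op 6 (RCL M3): stack=[25,0] mem=[0,5,0,0]
After op 7 (/): stack=[0] mem=[0,5,0,0]
After op 8 (STO M1): stack=[empty] mem=[0,0,0,0]
After op 9 (RCL M1): stack=[0] mem=[0,0,0,0]
After op 10 (RCL M1): stack=[0,0] mem=[0,0,0,0]
After op 11 (push 15): stack=[0,0,15] mem=[0,0,0,0]
After op 12 (STO M0): stack=[0,0] mem=[15,0,0,0]
After op 13 (+): stack=[0] mem=[15,0,0,0]
After op 14 (push 14): stack=[0,14] mem=[15,0,0,0]
After op 15 (RCL M0): stack=[0,14,15] mem=[15,0,0,0]
After op 16 (swap): stack=[0,15,14] mem=[15,0,0,0]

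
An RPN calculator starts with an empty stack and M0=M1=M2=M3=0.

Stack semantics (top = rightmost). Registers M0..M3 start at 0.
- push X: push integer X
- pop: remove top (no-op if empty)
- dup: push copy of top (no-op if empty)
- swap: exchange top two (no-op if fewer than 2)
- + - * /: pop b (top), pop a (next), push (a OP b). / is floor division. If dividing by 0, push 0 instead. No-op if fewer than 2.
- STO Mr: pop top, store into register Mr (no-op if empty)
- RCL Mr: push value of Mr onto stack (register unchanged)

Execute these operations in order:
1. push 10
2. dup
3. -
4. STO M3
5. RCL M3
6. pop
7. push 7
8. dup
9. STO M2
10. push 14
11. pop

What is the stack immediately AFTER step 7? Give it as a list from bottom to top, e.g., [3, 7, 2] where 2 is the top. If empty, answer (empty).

After op 1 (push 10): stack=[10] mem=[0,0,0,0]
After op 2 (dup): stack=[10,10] mem=[0,0,0,0]
After op 3 (-): stack=[0] mem=[0,0,0,0]
After op 4 (STO M3): stack=[empty] mem=[0,0,0,0]
After op 5 (RCL M3): stack=[0] mem=[0,0,0,0]
After op 6 (pop): stack=[empty] mem=[0,0,0,0]
After op 7 (push 7): stack=[7] mem=[0,0,0,0]

[7]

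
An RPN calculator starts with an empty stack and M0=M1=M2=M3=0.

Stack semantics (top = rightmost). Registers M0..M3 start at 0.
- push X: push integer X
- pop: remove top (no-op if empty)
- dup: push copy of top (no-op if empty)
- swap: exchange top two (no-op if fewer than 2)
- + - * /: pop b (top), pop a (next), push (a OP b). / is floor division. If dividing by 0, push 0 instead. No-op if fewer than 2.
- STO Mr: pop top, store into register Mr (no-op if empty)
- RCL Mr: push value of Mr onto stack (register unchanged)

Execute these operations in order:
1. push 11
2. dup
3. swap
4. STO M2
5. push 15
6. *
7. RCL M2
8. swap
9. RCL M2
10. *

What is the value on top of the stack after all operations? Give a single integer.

After op 1 (push 11): stack=[11] mem=[0,0,0,0]
After op 2 (dup): stack=[11,11] mem=[0,0,0,0]
After op 3 (swap): stack=[11,11] mem=[0,0,0,0]
After op 4 (STO M2): stack=[11] mem=[0,0,11,0]
After op 5 (push 15): stack=[11,15] mem=[0,0,11,0]
After op 6 (*): stack=[165] mem=[0,0,11,0]
After op 7 (RCL M2): stack=[165,11] mem=[0,0,11,0]
After op 8 (swap): stack=[11,165] mem=[0,0,11,0]
After op 9 (RCL M2): stack=[11,165,11] mem=[0,0,11,0]
After op 10 (*): stack=[11,1815] mem=[0,0,11,0]

Answer: 1815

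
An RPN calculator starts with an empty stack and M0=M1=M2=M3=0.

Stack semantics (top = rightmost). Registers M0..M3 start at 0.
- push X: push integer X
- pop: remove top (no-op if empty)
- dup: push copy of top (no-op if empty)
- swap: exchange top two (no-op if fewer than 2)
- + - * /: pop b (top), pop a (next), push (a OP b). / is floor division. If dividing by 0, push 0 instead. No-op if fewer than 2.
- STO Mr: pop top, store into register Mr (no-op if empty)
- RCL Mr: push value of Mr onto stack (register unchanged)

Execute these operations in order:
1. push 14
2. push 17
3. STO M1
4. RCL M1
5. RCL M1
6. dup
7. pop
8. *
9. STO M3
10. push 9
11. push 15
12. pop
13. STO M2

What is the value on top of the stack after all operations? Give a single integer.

Answer: 14

Derivation:
After op 1 (push 14): stack=[14] mem=[0,0,0,0]
After op 2 (push 17): stack=[14,17] mem=[0,0,0,0]
After op 3 (STO M1): stack=[14] mem=[0,17,0,0]
After op 4 (RCL M1): stack=[14,17] mem=[0,17,0,0]
After op 5 (RCL M1): stack=[14,17,17] mem=[0,17,0,0]
After op 6 (dup): stack=[14,17,17,17] mem=[0,17,0,0]
After op 7 (pop): stack=[14,17,17] mem=[0,17,0,0]
After op 8 (*): stack=[14,289] mem=[0,17,0,0]
After op 9 (STO M3): stack=[14] mem=[0,17,0,289]
After op 10 (push 9): stack=[14,9] mem=[0,17,0,289]
After op 11 (push 15): stack=[14,9,15] mem=[0,17,0,289]
After op 12 (pop): stack=[14,9] mem=[0,17,0,289]
After op 13 (STO M2): stack=[14] mem=[0,17,9,289]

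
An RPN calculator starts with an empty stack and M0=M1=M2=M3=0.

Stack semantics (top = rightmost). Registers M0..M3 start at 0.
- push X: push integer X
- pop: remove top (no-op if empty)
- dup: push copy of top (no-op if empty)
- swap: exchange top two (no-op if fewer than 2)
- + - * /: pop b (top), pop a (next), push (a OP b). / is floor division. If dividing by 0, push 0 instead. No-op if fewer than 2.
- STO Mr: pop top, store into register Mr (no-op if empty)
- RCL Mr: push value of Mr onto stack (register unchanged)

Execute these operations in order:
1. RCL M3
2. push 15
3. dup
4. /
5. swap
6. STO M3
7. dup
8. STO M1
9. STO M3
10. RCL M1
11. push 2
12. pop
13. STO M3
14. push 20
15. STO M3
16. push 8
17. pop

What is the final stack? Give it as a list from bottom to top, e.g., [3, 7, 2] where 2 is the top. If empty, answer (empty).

After op 1 (RCL M3): stack=[0] mem=[0,0,0,0]
After op 2 (push 15): stack=[0,15] mem=[0,0,0,0]
After op 3 (dup): stack=[0,15,15] mem=[0,0,0,0]
After op 4 (/): stack=[0,1] mem=[0,0,0,0]
After op 5 (swap): stack=[1,0] mem=[0,0,0,0]
After op 6 (STO M3): stack=[1] mem=[0,0,0,0]
After op 7 (dup): stack=[1,1] mem=[0,0,0,0]
After op 8 (STO M1): stack=[1] mem=[0,1,0,0]
After op 9 (STO M3): stack=[empty] mem=[0,1,0,1]
After op 10 (RCL M1): stack=[1] mem=[0,1,0,1]
After op 11 (push 2): stack=[1,2] mem=[0,1,0,1]
After op 12 (pop): stack=[1] mem=[0,1,0,1]
After op 13 (STO M3): stack=[empty] mem=[0,1,0,1]
After op 14 (push 20): stack=[20] mem=[0,1,0,1]
After op 15 (STO M3): stack=[empty] mem=[0,1,0,20]
After op 16 (push 8): stack=[8] mem=[0,1,0,20]
After op 17 (pop): stack=[empty] mem=[0,1,0,20]

Answer: (empty)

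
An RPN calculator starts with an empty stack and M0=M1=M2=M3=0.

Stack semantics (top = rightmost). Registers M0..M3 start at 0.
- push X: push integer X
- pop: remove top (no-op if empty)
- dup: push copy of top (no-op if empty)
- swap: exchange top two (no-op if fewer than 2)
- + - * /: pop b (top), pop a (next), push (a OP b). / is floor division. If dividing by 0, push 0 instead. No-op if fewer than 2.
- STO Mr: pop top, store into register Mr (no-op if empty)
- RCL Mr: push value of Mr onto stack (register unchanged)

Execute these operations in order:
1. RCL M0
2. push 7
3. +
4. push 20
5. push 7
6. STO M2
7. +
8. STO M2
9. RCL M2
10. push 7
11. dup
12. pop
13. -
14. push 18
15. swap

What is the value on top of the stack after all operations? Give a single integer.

Answer: 20

Derivation:
After op 1 (RCL M0): stack=[0] mem=[0,0,0,0]
After op 2 (push 7): stack=[0,7] mem=[0,0,0,0]
After op 3 (+): stack=[7] mem=[0,0,0,0]
After op 4 (push 20): stack=[7,20] mem=[0,0,0,0]
After op 5 (push 7): stack=[7,20,7] mem=[0,0,0,0]
After op 6 (STO M2): stack=[7,20] mem=[0,0,7,0]
After op 7 (+): stack=[27] mem=[0,0,7,0]
After op 8 (STO M2): stack=[empty] mem=[0,0,27,0]
After op 9 (RCL M2): stack=[27] mem=[0,0,27,0]
After op 10 (push 7): stack=[27,7] mem=[0,0,27,0]
After op 11 (dup): stack=[27,7,7] mem=[0,0,27,0]
After op 12 (pop): stack=[27,7] mem=[0,0,27,0]
After op 13 (-): stack=[20] mem=[0,0,27,0]
After op 14 (push 18): stack=[20,18] mem=[0,0,27,0]
After op 15 (swap): stack=[18,20] mem=[0,0,27,0]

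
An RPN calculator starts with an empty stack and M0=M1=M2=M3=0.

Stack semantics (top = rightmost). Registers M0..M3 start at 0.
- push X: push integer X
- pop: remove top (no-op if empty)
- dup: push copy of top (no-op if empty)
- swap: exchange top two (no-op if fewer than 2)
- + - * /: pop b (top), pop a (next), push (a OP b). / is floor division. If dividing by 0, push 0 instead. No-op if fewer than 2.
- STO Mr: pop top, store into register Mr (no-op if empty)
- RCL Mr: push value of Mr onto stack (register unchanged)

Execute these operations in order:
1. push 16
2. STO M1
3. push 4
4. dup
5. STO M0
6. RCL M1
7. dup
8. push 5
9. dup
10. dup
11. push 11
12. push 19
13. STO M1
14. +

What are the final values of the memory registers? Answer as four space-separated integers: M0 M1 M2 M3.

Answer: 4 19 0 0

Derivation:
After op 1 (push 16): stack=[16] mem=[0,0,0,0]
After op 2 (STO M1): stack=[empty] mem=[0,16,0,0]
After op 3 (push 4): stack=[4] mem=[0,16,0,0]
After op 4 (dup): stack=[4,4] mem=[0,16,0,0]
After op 5 (STO M0): stack=[4] mem=[4,16,0,0]
After op 6 (RCL M1): stack=[4,16] mem=[4,16,0,0]
After op 7 (dup): stack=[4,16,16] mem=[4,16,0,0]
After op 8 (push 5): stack=[4,16,16,5] mem=[4,16,0,0]
After op 9 (dup): stack=[4,16,16,5,5] mem=[4,16,0,0]
After op 10 (dup): stack=[4,16,16,5,5,5] mem=[4,16,0,0]
After op 11 (push 11): stack=[4,16,16,5,5,5,11] mem=[4,16,0,0]
After op 12 (push 19): stack=[4,16,16,5,5,5,11,19] mem=[4,16,0,0]
After op 13 (STO M1): stack=[4,16,16,5,5,5,11] mem=[4,19,0,0]
After op 14 (+): stack=[4,16,16,5,5,16] mem=[4,19,0,0]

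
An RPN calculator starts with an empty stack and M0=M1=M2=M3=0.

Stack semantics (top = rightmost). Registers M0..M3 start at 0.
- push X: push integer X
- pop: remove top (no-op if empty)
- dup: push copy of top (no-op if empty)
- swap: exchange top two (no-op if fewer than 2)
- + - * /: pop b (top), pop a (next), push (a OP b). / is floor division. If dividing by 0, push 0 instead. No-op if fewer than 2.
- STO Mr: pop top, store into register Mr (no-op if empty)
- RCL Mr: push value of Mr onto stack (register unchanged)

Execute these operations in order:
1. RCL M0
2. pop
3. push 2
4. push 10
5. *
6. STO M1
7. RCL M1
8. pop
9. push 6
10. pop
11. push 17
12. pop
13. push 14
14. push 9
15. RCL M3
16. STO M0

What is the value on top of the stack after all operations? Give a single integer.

After op 1 (RCL M0): stack=[0] mem=[0,0,0,0]
After op 2 (pop): stack=[empty] mem=[0,0,0,0]
After op 3 (push 2): stack=[2] mem=[0,0,0,0]
After op 4 (push 10): stack=[2,10] mem=[0,0,0,0]
After op 5 (*): stack=[20] mem=[0,0,0,0]
After op 6 (STO M1): stack=[empty] mem=[0,20,0,0]
After op 7 (RCL M1): stack=[20] mem=[0,20,0,0]
After op 8 (pop): stack=[empty] mem=[0,20,0,0]
After op 9 (push 6): stack=[6] mem=[0,20,0,0]
After op 10 (pop): stack=[empty] mem=[0,20,0,0]
After op 11 (push 17): stack=[17] mem=[0,20,0,0]
After op 12 (pop): stack=[empty] mem=[0,20,0,0]
After op 13 (push 14): stack=[14] mem=[0,20,0,0]
After op 14 (push 9): stack=[14,9] mem=[0,20,0,0]
After op 15 (RCL M3): stack=[14,9,0] mem=[0,20,0,0]
After op 16 (STO M0): stack=[14,9] mem=[0,20,0,0]

Answer: 9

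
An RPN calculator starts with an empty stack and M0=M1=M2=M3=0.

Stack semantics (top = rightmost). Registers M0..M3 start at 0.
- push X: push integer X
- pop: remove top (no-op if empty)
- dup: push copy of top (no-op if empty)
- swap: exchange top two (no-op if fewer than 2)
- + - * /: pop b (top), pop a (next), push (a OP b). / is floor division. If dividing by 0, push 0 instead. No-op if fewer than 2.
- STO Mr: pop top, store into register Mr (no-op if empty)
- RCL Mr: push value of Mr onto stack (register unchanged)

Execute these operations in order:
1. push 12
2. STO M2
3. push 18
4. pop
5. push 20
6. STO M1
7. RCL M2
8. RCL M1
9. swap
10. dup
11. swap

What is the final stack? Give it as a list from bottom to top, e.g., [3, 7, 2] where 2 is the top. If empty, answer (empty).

After op 1 (push 12): stack=[12] mem=[0,0,0,0]
After op 2 (STO M2): stack=[empty] mem=[0,0,12,0]
After op 3 (push 18): stack=[18] mem=[0,0,12,0]
After op 4 (pop): stack=[empty] mem=[0,0,12,0]
After op 5 (push 20): stack=[20] mem=[0,0,12,0]
After op 6 (STO M1): stack=[empty] mem=[0,20,12,0]
After op 7 (RCL M2): stack=[12] mem=[0,20,12,0]
After op 8 (RCL M1): stack=[12,20] mem=[0,20,12,0]
After op 9 (swap): stack=[20,12] mem=[0,20,12,0]
After op 10 (dup): stack=[20,12,12] mem=[0,20,12,0]
After op 11 (swap): stack=[20,12,12] mem=[0,20,12,0]

Answer: [20, 12, 12]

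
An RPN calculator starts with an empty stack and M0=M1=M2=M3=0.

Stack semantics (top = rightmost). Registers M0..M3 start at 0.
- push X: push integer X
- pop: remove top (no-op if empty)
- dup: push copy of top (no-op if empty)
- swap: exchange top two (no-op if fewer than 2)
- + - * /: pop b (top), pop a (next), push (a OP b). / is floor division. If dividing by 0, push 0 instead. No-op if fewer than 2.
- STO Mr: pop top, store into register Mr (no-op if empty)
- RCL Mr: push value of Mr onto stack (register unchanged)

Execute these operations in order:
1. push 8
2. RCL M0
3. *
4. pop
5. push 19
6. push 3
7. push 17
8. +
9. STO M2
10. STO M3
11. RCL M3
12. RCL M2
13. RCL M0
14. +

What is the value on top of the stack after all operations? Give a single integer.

Answer: 20

Derivation:
After op 1 (push 8): stack=[8] mem=[0,0,0,0]
After op 2 (RCL M0): stack=[8,0] mem=[0,0,0,0]
After op 3 (*): stack=[0] mem=[0,0,0,0]
After op 4 (pop): stack=[empty] mem=[0,0,0,0]
After op 5 (push 19): stack=[19] mem=[0,0,0,0]
After op 6 (push 3): stack=[19,3] mem=[0,0,0,0]
After op 7 (push 17): stack=[19,3,17] mem=[0,0,0,0]
After op 8 (+): stack=[19,20] mem=[0,0,0,0]
After op 9 (STO M2): stack=[19] mem=[0,0,20,0]
After op 10 (STO M3): stack=[empty] mem=[0,0,20,19]
After op 11 (RCL M3): stack=[19] mem=[0,0,20,19]
After op 12 (RCL M2): stack=[19,20] mem=[0,0,20,19]
After op 13 (RCL M0): stack=[19,20,0] mem=[0,0,20,19]
After op 14 (+): stack=[19,20] mem=[0,0,20,19]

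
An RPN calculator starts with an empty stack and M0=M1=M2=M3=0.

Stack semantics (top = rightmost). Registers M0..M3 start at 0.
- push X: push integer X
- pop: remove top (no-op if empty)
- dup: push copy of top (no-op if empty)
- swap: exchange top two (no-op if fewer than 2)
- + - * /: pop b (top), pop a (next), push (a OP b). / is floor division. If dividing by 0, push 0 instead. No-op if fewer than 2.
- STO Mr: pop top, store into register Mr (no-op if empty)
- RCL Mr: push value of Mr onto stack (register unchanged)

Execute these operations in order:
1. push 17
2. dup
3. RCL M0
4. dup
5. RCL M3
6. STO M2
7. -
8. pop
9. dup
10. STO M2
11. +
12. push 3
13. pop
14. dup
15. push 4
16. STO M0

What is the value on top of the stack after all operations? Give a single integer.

After op 1 (push 17): stack=[17] mem=[0,0,0,0]
After op 2 (dup): stack=[17,17] mem=[0,0,0,0]
After op 3 (RCL M0): stack=[17,17,0] mem=[0,0,0,0]
After op 4 (dup): stack=[17,17,0,0] mem=[0,0,0,0]
After op 5 (RCL M3): stack=[17,17,0,0,0] mem=[0,0,0,0]
After op 6 (STO M2): stack=[17,17,0,0] mem=[0,0,0,0]
After op 7 (-): stack=[17,17,0] mem=[0,0,0,0]
After op 8 (pop): stack=[17,17] mem=[0,0,0,0]
After op 9 (dup): stack=[17,17,17] mem=[0,0,0,0]
After op 10 (STO M2): stack=[17,17] mem=[0,0,17,0]
After op 11 (+): stack=[34] mem=[0,0,17,0]
After op 12 (push 3): stack=[34,3] mem=[0,0,17,0]
After op 13 (pop): stack=[34] mem=[0,0,17,0]
After op 14 (dup): stack=[34,34] mem=[0,0,17,0]
After op 15 (push 4): stack=[34,34,4] mem=[0,0,17,0]
After op 16 (STO M0): stack=[34,34] mem=[4,0,17,0]

Answer: 34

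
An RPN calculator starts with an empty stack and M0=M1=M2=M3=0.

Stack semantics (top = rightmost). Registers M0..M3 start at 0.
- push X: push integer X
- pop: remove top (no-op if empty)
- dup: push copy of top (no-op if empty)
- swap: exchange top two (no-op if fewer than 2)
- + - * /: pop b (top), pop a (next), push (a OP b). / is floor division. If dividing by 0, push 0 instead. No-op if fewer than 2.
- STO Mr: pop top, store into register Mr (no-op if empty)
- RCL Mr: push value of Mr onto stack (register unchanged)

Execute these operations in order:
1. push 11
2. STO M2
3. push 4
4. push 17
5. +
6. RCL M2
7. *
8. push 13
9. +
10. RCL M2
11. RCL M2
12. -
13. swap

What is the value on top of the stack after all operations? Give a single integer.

Answer: 244

Derivation:
After op 1 (push 11): stack=[11] mem=[0,0,0,0]
After op 2 (STO M2): stack=[empty] mem=[0,0,11,0]
After op 3 (push 4): stack=[4] mem=[0,0,11,0]
After op 4 (push 17): stack=[4,17] mem=[0,0,11,0]
After op 5 (+): stack=[21] mem=[0,0,11,0]
After op 6 (RCL M2): stack=[21,11] mem=[0,0,11,0]
After op 7 (*): stack=[231] mem=[0,0,11,0]
After op 8 (push 13): stack=[231,13] mem=[0,0,11,0]
After op 9 (+): stack=[244] mem=[0,0,11,0]
After op 10 (RCL M2): stack=[244,11] mem=[0,0,11,0]
After op 11 (RCL M2): stack=[244,11,11] mem=[0,0,11,0]
After op 12 (-): stack=[244,0] mem=[0,0,11,0]
After op 13 (swap): stack=[0,244] mem=[0,0,11,0]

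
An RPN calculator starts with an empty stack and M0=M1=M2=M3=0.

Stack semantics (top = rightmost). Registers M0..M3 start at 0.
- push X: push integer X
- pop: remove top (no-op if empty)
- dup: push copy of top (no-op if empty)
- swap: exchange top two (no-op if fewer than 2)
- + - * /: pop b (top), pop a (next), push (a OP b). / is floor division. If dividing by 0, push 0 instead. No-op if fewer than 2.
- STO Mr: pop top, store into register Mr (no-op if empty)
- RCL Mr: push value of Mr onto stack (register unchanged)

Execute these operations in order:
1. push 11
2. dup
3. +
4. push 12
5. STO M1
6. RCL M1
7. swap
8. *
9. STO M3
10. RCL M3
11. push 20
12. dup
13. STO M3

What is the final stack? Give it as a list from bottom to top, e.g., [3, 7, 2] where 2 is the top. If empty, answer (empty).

Answer: [264, 20]

Derivation:
After op 1 (push 11): stack=[11] mem=[0,0,0,0]
After op 2 (dup): stack=[11,11] mem=[0,0,0,0]
After op 3 (+): stack=[22] mem=[0,0,0,0]
After op 4 (push 12): stack=[22,12] mem=[0,0,0,0]
After op 5 (STO M1): stack=[22] mem=[0,12,0,0]
After op 6 (RCL M1): stack=[22,12] mem=[0,12,0,0]
After op 7 (swap): stack=[12,22] mem=[0,12,0,0]
After op 8 (*): stack=[264] mem=[0,12,0,0]
After op 9 (STO M3): stack=[empty] mem=[0,12,0,264]
After op 10 (RCL M3): stack=[264] mem=[0,12,0,264]
After op 11 (push 20): stack=[264,20] mem=[0,12,0,264]
After op 12 (dup): stack=[264,20,20] mem=[0,12,0,264]
After op 13 (STO M3): stack=[264,20] mem=[0,12,0,20]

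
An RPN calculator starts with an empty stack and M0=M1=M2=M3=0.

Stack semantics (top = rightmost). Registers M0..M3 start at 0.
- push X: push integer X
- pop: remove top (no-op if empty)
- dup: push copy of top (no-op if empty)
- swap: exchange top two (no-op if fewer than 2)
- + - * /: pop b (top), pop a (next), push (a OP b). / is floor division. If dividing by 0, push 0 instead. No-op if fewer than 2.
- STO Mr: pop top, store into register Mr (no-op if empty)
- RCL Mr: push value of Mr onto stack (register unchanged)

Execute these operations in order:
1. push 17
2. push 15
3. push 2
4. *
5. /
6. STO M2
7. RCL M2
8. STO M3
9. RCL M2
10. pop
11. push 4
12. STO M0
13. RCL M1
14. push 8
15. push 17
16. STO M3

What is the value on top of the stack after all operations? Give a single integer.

After op 1 (push 17): stack=[17] mem=[0,0,0,0]
After op 2 (push 15): stack=[17,15] mem=[0,0,0,0]
After op 3 (push 2): stack=[17,15,2] mem=[0,0,0,0]
After op 4 (*): stack=[17,30] mem=[0,0,0,0]
After op 5 (/): stack=[0] mem=[0,0,0,0]
After op 6 (STO M2): stack=[empty] mem=[0,0,0,0]
After op 7 (RCL M2): stack=[0] mem=[0,0,0,0]
After op 8 (STO M3): stack=[empty] mem=[0,0,0,0]
After op 9 (RCL M2): stack=[0] mem=[0,0,0,0]
After op 10 (pop): stack=[empty] mem=[0,0,0,0]
After op 11 (push 4): stack=[4] mem=[0,0,0,0]
After op 12 (STO M0): stack=[empty] mem=[4,0,0,0]
After op 13 (RCL M1): stack=[0] mem=[4,0,0,0]
After op 14 (push 8): stack=[0,8] mem=[4,0,0,0]
After op 15 (push 17): stack=[0,8,17] mem=[4,0,0,0]
After op 16 (STO M3): stack=[0,8] mem=[4,0,0,17]

Answer: 8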